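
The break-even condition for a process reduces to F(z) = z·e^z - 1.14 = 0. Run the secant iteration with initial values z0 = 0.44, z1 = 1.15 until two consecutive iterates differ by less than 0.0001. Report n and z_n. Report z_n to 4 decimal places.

F(0.44) = -0.456809, F(1.15) = 2.491922
z2 = 1.150000 − 2.491922·(0.710000)/(2.948731) = 0.549991;  |Δ| = 0.600009
F(0.549991) = -0.186735
z3 = 0.549991 − (-0.186735)·(-0.600009)/(-2.678656) = 0.591819;  |Δ| = 0.041828
F(0.591819) = -0.070422
z4 = 0.591819 − (-0.070422)·(0.041828)/(0.116313) = 0.617144;  |Δ| = 0.025325
F(0.617144) = 0.003953
z5 = 0.617144 − 0.003953·(0.025325)/(0.074375) = 0.615798;  |Δ| = 0.001346
F(0.615798) = -0.000077
z6 = 0.615798 − (-0.000077)·(-0.001346)/(-0.004031) = 0.615823;  |Δ| = 0.000026
|z6 − z5| = 0.000026 < 0.0001

n = 6, z_n = 0.6158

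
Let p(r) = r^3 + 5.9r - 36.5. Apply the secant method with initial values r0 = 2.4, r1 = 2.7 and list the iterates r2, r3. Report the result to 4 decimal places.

2.7349, 2.7316

p(2.4) = -8.516000, p(2.7) = -0.887000
r2 = 2.700000 − (-0.887000)·(2.700000 − 2.400000) / (-0.887000 − (-8.516000)) = 2.700000 − (-0.266100)/(7.629000) = 2.734880
p(2.734880) = 0.091516
r3 = 2.734880 − 0.091516·(2.734880 − 2.700000) / (0.091516 − (-0.887000)) = 2.734880 − (0.003192)/(0.978516) = 2.731618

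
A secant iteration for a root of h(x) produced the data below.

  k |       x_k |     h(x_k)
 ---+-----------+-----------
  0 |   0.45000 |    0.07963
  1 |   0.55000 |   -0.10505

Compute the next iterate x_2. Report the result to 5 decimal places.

0.49312

x_2 = 0.55000 − (-0.10505)·(0.55000 − 0.45000) / (-0.10505 − 0.07963)
   = 0.55000 − (-0.0105050)/(-0.1846800) = 0.4931178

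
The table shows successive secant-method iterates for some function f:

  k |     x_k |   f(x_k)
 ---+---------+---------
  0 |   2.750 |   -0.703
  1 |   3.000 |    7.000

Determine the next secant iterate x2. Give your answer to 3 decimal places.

2.773

x2 = 3.000 − 7.000·(3.000 − 2.750) / (7.000 − (-0.703))
   = 3.000 − (1.75000)/(7.70300) = 2.77282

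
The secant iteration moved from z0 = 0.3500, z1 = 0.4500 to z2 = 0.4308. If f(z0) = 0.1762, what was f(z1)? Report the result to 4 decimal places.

-0.0419

The secant line through (0.3500, 0.1762) and (0.4500, f(z1)) crosses zero at z2 = 0.4308.
So (0.3500, 0.1762), (0.4500, f(z1)), (0.4308, 0) are collinear:
f(z1) = 0.1762 · (0.4500 − 0.4308) / (0.3500 − 0.4308) = 0.1762 · (0.019200)/(-0.080800) = -0.041869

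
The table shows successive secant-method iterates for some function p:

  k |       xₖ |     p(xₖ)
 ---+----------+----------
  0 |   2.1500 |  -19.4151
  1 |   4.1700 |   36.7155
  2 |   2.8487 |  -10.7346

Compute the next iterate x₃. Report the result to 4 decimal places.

3.1476

x₃ = 2.8487 − (-10.7346)·(2.8487 − 4.1700) / (-10.7346 − 36.7155)
   = 2.8487 − (14.183627)/(-47.450100) = 3.147617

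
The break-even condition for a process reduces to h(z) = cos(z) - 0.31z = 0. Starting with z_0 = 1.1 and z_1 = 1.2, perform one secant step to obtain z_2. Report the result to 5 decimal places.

1.19211

h(1.1) = 0.1125961, h(1.2) = -0.0096422
z_2 = 1.2000000 − (-0.0096422)·(1.2000000 − 1.1000000) / (-0.0096422 − 0.1125961) = 1.2000000 − (-0.0009642)/(-0.1222384) = 1.1921119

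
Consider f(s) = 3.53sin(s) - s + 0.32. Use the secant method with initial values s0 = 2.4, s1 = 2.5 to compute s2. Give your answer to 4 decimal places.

2.4819

f(2.4) = 0.304385, f(2.5) = -0.067393
s2 = 2.500000 − (-0.067393)·(2.500000 − 2.400000) / (-0.067393 − 0.304385) = 2.500000 − (-0.006739)/(-0.371778) = 2.481873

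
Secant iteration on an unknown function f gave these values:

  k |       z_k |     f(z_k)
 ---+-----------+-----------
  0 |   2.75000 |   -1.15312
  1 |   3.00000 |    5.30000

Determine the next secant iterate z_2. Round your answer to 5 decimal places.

z_2 = 3.00000 − 5.30000·(3.00000 − 2.75000) / (5.30000 − (-1.15312))
   = 3.00000 − (1.3250000)/(6.4531200) = 2.7946730

2.79467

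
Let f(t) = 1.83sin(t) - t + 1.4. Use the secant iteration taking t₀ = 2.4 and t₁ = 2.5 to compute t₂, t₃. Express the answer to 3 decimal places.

2.498, 2.498

f(2.4) = 0.23610, f(2.5) = -0.00480
t₂ = 2.50000 − (-0.00480)·(2.50000 − 2.40000) / (-0.00480 − 0.23610) = 2.50000 − (-0.00048)/(-0.24089) = 2.49801
f(2.49801) = 0.00011
t₃ = 2.49801 − 0.00011·(2.49801 − 2.50000) / (0.00011 − (-0.00480)) = 2.49801 − (0.00000)/(0.00491) = 2.49805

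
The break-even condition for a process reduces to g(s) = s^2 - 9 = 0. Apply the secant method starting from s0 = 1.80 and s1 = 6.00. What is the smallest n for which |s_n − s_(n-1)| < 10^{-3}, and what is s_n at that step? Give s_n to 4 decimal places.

n = 6, s_n = 3.0000

g(1.80) = -5.760000, g(6.00) = 27.000000
s2 = 6.000000 − 27.000000·(4.200000)/(32.760000) = 2.538462;  |Δ| = 3.461538
g(2.538462) = -2.556213
s3 = 2.538462 − (-2.556213)·(-3.461538)/(-29.556213) = 2.837838;  |Δ| = 0.299376
g(2.837838) = -0.946676
s4 = 2.837838 − (-0.946676)·(0.299376)/(1.609537) = 3.013921;  |Δ| = 0.176083
g(3.013921) = 0.083720
s5 = 3.013921 − 0.083720·(0.176083)/(1.030397) = 2.999614;  |Δ| = 0.014307
g(2.999614) = -0.002315
s6 = 2.999614 − (-0.002315)·(-0.014307)/(-0.086035) = 2.999999;  |Δ| = 0.000385
|s6 − s5| = 0.000385 < 10^{-3}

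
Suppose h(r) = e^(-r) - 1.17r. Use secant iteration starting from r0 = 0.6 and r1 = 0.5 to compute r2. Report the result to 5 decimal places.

0.51232

h(0.6) = -0.1531884, h(0.5) = 0.0215307
r2 = 0.5000000 − 0.0215307·(0.5000000 − 0.6000000) / (0.0215307 − (-0.1531884)) = 0.5000000 − (-0.0021531)/(0.1747190) = 0.5123230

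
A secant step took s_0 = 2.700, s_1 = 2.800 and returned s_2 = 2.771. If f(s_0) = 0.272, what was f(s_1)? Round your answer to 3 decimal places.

-0.111

The secant line through (2.700, 0.272) and (2.800, f(s_1)) crosses zero at s_2 = 2.771.
So (2.700, 0.272), (2.800, f(s_1)), (2.771, 0) are collinear:
f(s_1) = 0.272 · (2.800 − 2.771) / (2.700 − 2.771) = 0.272 · (0.02900)/(-0.07100) = -0.11110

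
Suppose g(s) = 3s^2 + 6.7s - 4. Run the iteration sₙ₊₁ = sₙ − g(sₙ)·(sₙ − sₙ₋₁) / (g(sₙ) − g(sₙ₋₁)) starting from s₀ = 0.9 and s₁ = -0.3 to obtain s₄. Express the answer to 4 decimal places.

0.4882

g(0.9) = 4.460000, g(-0.3) = -5.740000
s₂ = -0.300000 − (-5.740000)·(-0.300000 − 0.900000) / (-5.740000 − 4.460000) = -0.300000 − (6.888000)/(-10.200000) = 0.375294
g(0.375294) = -1.062992
s₃ = 0.375294 − (-1.062992)·(0.375294 − (-0.300000)) / (-1.062992 − (-5.740000)) = 0.375294 − (-0.717833)/(4.677008) = 0.528775
g(0.528775) = 0.381604
s₄ = 0.528775 − 0.381604·(0.528775 − 0.375294) / (0.381604 − (-1.062992)) = 0.528775 − (0.058569)/(1.444597) = 0.488232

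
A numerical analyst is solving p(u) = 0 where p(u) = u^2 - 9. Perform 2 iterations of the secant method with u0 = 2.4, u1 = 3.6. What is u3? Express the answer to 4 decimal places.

p(2.4) = -3.240000, p(3.6) = 3.960000
u2 = 3.600000 − 3.960000·(3.600000 − 2.400000) / (3.960000 − (-3.240000)) = 3.600000 − (4.752000)/(7.200000) = 2.940000
p(2.940000) = -0.356400
u3 = 2.940000 − (-0.356400)·(2.940000 − 3.600000) / (-0.356400 − 3.960000) = 2.940000 − (0.235224)/(-4.316400) = 2.994495

2.9945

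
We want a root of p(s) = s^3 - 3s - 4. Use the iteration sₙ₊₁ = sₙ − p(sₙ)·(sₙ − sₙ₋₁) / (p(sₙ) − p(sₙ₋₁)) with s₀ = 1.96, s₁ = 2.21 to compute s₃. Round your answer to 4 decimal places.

2.1958

p(1.96) = -2.350464, p(2.21) = 0.163861
s₂ = 2.210000 − 0.163861·(2.210000 − 1.960000) / (0.163861 − (-2.350464)) = 2.210000 − (0.040965)/(2.514325) = 2.193707
p(2.193707) = -0.024231
s₃ = 2.193707 − (-0.024231)·(2.193707 − 2.210000) / (-0.024231 − 0.163861) = 2.193707 − (0.000395)/(-0.188092) = 2.195806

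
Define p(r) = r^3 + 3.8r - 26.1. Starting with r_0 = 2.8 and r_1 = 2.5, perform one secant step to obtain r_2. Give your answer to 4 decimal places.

p(2.8) = 6.492000, p(2.5) = -0.975000
r_2 = 2.500000 − (-0.975000)·(2.500000 − 2.800000) / (-0.975000 − 6.492000) = 2.500000 − (0.292500)/(-7.467000) = 2.539172

2.5392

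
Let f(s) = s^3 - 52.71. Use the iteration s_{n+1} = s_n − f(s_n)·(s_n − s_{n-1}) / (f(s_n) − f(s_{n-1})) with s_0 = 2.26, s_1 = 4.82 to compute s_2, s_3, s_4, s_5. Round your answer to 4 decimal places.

3.3093, 3.6378, 3.7639, 3.7490

f(2.26) = -41.166824, f(4.82) = 59.270168
s_2 = 4.820000 − 59.270168·(4.820000 − 2.260000) / (59.270168 − (-41.166824)) = 4.820000 − (151.731630)/(100.436992) = 3.309285
f(3.309285) = -16.468792
s_3 = 3.309285 − (-16.468792)·(3.309285 − 4.820000) / (-16.468792 − 59.270168) = 3.309285 − (24.879644)/(-75.738960) = 3.637777
f(3.637777) = -4.569747
s_4 = 3.637777 − (-4.569747)·(3.637777 − 3.309285) / (-4.569747 − (-16.468792)) = 3.637777 − (-1.501125)/(11.899045) = 3.763933
f(3.763933) = 0.614341
s_5 = 3.763933 − 0.614341·(3.763933 − 3.637777) / (0.614341 − (-4.569747)) = 3.763933 − (0.077502)/(5.184087) = 3.748983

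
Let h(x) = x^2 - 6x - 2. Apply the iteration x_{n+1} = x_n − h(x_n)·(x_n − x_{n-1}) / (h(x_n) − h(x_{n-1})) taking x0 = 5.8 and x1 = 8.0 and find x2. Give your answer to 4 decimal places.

6.2051

h(5.8) = -3.160000, h(8.0) = 14.000000
x2 = 8.000000 − 14.000000·(8.000000 − 5.800000) / (14.000000 − (-3.160000)) = 8.000000 − (30.800000)/(17.160000) = 6.205128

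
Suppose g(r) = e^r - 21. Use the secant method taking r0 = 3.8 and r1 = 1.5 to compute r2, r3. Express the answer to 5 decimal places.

g(3.8) = 23.7011845, g(1.5) = -16.5183109
r2 = 1.5000000 − (-16.5183109)·(1.5000000 − 3.8000000) / (-16.5183109 − 23.7011845) = 1.5000000 − (37.9921151)/(-40.2194954) = 2.4446194
g(2.4446194) = -9.4738382
r3 = 2.4446194 − (-9.4738382)·(2.4446194 − 1.5000000) / (-9.4738382 − (-16.5183109)) = 2.4446194 − (-8.9491713)/(7.0444727) = 3.7150014

2.44462, 3.71500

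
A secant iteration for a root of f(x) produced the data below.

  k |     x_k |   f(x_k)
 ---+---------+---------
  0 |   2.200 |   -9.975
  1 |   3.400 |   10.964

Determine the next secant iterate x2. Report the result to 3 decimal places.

x2 = 3.400 − 10.964·(3.400 − 2.200) / (10.964 − (-9.975))
   = 3.400 − (13.15680)/(20.93900) = 2.77166

2.772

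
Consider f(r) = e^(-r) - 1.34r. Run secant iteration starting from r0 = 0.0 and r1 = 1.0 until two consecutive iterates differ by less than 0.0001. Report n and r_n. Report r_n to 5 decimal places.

f(0.0) = 1.0000000, f(1.0) = -0.9721206
r2 = 1.0000000 − (-0.9721206)·(1.0000000)/(-1.9721206) = 0.5070684;  |Δ| = 0.4929316
f(0.5070684) = -0.0772131
r3 = 0.5070684 − (-0.0772131)·(-0.4929316)/(0.8949075) = 0.4645380;  |Δ| = 0.0425304
f(0.4645380) = 0.0059444
r4 = 0.4645380 − 0.0059444·(-0.0425304)/(0.0831575) = 0.4675783;  |Δ| = 0.0030402
f(0.4675783) = -0.0000372
r5 = 0.4675783 − (-0.0000372)·(0.0030402)/(-0.0059816) = 0.4675594;  |Δ| = 0.0000189
|r5 − r4| = 0.0000189 < 0.0001

n = 5, r_n = 0.46756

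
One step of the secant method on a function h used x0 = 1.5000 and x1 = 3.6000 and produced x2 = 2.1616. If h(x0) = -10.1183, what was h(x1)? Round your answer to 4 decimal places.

21.9984

The secant line through (1.5000, -10.1183) and (3.6000, h(x1)) crosses zero at x2 = 2.1616.
So (1.5000, -10.1183), (3.6000, h(x1)), (2.1616, 0) are collinear:
h(x1) = -10.1183 · (3.6000 − 2.1616) / (1.5000 − 2.1616) = -10.1183 · (1.438400)/(-0.661600) = 21.998432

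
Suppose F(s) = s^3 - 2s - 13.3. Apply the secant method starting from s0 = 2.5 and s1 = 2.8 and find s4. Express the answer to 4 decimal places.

2.6495

F(2.5) = -2.675000, F(2.8) = 3.052000
s2 = 2.800000 − 3.052000·(2.800000 − 2.500000) / (3.052000 − (-2.675000)) = 2.800000 − (0.915600)/(5.727000) = 2.640126
F(2.640126) = -0.177879
s3 = 2.640126 − (-0.177879)·(2.640126 − 2.800000) / (-0.177879 − 3.052000) = 2.640126 − (0.028438)/(-3.229879) = 2.648930
F(2.648930) = -0.010759
s4 = 2.648930 − (-0.010759)·(2.648930 − 2.640126) / (-0.010759 − (-0.177879)) = 2.648930 − (-0.000095)/(0.167119) = 2.649497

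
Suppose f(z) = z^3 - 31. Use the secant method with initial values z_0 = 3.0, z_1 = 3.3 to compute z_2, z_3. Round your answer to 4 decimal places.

f(3.0) = -4.000000, f(3.3) = 4.937000
z_2 = 3.300000 − 4.937000·(3.300000 − 3.000000) / (4.937000 − (-4.000000)) = 3.300000 − (1.481100)/(8.937000) = 3.134273
f(3.134273) = -0.209938
z_3 = 3.134273 − (-0.209938)·(3.134273 − 3.300000) / (-0.209938 − 4.937000) = 3.134273 − (0.034792)/(-5.146938) = 3.141033

3.1343, 3.1410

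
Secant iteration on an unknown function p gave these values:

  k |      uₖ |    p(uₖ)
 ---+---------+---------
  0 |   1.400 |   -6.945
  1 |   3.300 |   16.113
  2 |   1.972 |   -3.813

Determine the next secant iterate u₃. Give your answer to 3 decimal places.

u₃ = 1.972 − (-3.813)·(1.972 − 3.300) / (-3.813 − 16.113)
   = 1.972 − (5.06366)/(-19.92600) = 2.22612

2.226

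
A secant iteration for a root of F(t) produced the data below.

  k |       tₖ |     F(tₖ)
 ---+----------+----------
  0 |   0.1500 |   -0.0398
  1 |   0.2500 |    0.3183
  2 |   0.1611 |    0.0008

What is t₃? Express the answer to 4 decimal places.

t₃ = 0.1611 − 0.0008·(0.1611 − 0.2500) / (0.0008 − 0.3183)
   = 0.1611 − (-0.000071)/(-0.317500) = 0.160876

0.1609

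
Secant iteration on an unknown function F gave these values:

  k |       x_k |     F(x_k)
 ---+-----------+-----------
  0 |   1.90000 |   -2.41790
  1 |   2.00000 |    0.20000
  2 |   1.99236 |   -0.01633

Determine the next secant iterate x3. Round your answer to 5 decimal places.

1.99294

x3 = 1.99236 − (-0.01633)·(1.99236 − 2.00000) / (-0.01633 − 0.20000)
   = 1.99236 − (0.0001248)/(-0.2163300) = 1.9929367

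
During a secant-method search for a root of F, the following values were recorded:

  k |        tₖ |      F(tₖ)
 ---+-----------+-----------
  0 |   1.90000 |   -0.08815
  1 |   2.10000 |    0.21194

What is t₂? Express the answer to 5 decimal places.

1.95875

t₂ = 2.10000 − 0.21194·(2.10000 − 1.90000) / (0.21194 − (-0.08815))
   = 2.10000 − (0.0423880)/(0.3000900) = 1.9587490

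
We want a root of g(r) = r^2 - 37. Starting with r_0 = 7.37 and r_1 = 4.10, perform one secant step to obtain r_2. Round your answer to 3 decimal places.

g(7.37) = 17.31690, g(4.10) = -20.19000
r_2 = 4.10000 − (-20.19000)·(4.10000 − 7.37000) / (-20.19000 − 17.31690) = 4.10000 − (66.02130)/(-37.50690) = 5.86024

5.860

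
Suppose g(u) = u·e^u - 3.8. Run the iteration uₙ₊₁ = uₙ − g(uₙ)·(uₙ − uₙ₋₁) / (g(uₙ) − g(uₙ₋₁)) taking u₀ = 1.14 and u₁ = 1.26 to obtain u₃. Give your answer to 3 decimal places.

g(1.14) = -0.23548, g(1.26) = 0.64203
u₂ = 1.26000 − 0.64203·(1.26000 − 1.14000) / (0.64203 − (-0.23548)) = 1.26000 − (0.07704)/(0.87752) = 1.17220
g(1.17220) = -0.01485
u₃ = 1.17220 − (-0.01485)·(1.17220 − 1.26000) / (-0.01485 − 0.64203) = 1.17220 − (0.00130)/(-0.65688) = 1.17419

1.174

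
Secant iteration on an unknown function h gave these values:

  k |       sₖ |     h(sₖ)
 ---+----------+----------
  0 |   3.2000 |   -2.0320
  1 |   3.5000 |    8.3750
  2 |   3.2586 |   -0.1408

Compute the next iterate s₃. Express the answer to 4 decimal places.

s₃ = 3.2586 − (-0.1408)·(3.2586 − 3.5000) / (-0.1408 − 8.3750)
   = 3.2586 − (0.033989)/(-8.515800) = 3.262591

3.2626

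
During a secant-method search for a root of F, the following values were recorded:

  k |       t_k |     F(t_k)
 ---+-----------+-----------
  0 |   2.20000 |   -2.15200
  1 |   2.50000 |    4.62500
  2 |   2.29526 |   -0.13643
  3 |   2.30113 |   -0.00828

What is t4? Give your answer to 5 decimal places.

2.30151

t4 = 2.30113 − (-0.00828)·(2.30113 − 2.29526) / (-0.00828 − (-0.13643))
   = 2.30113 − (-0.0000486)/(0.1281500) = 2.3015093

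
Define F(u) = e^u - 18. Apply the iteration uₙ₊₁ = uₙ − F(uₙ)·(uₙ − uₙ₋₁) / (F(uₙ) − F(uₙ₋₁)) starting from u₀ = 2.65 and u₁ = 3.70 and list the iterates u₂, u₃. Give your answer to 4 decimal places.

F(2.65) = -3.845961, F(3.70) = 22.447304
u₂ = 3.700000 − 22.447304·(3.700000 − 2.650000) / (22.447304 − (-3.845961)) = 3.700000 − (23.569670)/(26.293266) = 2.803585
F(2.803585) = -1.496288
u₃ = 2.803585 − (-1.496288)·(2.803585 − 3.700000) / (-1.496288 − 22.447304) = 2.803585 − (1.341295)/(-23.943593) = 2.859604

2.8036, 2.8596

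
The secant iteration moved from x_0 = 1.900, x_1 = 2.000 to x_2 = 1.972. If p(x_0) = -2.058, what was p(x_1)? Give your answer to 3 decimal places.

0.800

The secant line through (1.900, -2.058) and (2.000, p(x_1)) crosses zero at x_2 = 1.972.
So (1.900, -2.058), (2.000, p(x_1)), (1.972, 0) are collinear:
p(x_1) = -2.058 · (2.000 − 1.972) / (1.900 − 1.972) = -2.058 · (0.02800)/(-0.07200) = 0.80033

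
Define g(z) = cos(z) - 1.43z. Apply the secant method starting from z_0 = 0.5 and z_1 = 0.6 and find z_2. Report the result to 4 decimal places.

0.5833

g(0.5) = 0.162583, g(0.6) = -0.032664
z_2 = 0.600000 − (-0.032664)·(0.600000 − 0.500000) / (-0.032664 − 0.162583) = 0.600000 − (-0.003266)/(-0.195247) = 0.583270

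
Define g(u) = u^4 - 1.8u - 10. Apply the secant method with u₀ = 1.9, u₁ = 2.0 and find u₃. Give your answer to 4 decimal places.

g(1.9) = -0.387900, g(2.0) = 2.400000
u₂ = 2.000000 − 2.400000·(2.000000 − 1.900000) / (2.400000 − (-0.387900)) = 2.000000 − (0.240000)/(2.787900) = 1.913914
g(1.913914) = -0.026995
u₃ = 1.913914 − (-0.026995)·(1.913914 − 2.000000) / (-0.026995 − 2.400000) = 1.913914 − (0.002324)/(-2.426995) = 1.914871

1.9149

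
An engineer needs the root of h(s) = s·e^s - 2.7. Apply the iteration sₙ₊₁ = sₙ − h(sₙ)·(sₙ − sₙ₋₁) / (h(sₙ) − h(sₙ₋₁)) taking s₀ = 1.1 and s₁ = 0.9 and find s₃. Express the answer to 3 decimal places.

h(1.1) = 0.60458, h(0.9) = -0.48636
s₂ = 0.90000 − (-0.48636)·(0.90000 − 1.10000) / (-0.48636 − 0.60458) = 0.90000 − (0.09727)/(-1.09094) = 0.98916
h(0.98916) = -0.04016
s₃ = 0.98916 − (-0.04016)·(0.98916 − 0.90000) / (-0.04016 − (-0.48636)) = 0.98916 − (-0.00358)/(0.44620) = 0.99719

0.997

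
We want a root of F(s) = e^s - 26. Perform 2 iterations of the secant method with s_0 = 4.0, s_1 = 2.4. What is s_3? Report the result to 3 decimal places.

3.419

F(4.0) = 28.59815, F(2.4) = -14.97682
s_2 = 2.40000 − (-14.97682)·(2.40000 − 4.00000) / (-14.97682 − 28.59815) = 2.40000 − (23.96292)/(-43.57497) = 2.94992
F(2.94992) = -6.89550
s_3 = 2.94992 − (-6.89550)·(2.94992 − 2.40000) / (-6.89550 − (-14.97682)) = 2.94992 − (-3.79200)/(8.08132) = 3.41915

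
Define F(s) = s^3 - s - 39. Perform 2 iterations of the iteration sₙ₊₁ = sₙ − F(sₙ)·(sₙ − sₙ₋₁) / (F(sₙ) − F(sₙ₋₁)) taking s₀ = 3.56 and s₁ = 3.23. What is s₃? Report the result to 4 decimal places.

F(3.56) = 2.558016, F(3.23) = -8.531733
s₂ = 3.230000 − (-8.531733)·(3.230000 − 3.560000) / (-8.531733 − 2.558016) = 3.230000 − (2.815472)/(-11.089749) = 3.483881
F(3.483881) = -0.198545
s₃ = 3.483881 − (-0.198545)·(3.483881 − 3.230000) / (-0.198545 − (-8.531733)) = 3.483881 − (-0.050407)/(8.333188) = 3.489929

3.4899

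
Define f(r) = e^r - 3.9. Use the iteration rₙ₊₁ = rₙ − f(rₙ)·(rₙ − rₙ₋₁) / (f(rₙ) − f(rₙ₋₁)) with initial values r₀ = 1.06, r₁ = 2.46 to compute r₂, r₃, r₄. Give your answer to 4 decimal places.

f(1.06) = -1.013629, f(2.46) = 7.804812
r₂ = 2.460000 − 7.804812·(2.460000 − 1.060000) / (7.804812 − (-1.013629)) = 2.460000 − (10.926736)/(8.818441) = 1.220922
f(1.220922) = -0.509688
r₃ = 1.220922 − (-0.509688)·(1.220922 − 2.460000) / (-0.509688 − 7.804812) = 1.220922 − (0.631543)/(-8.314500) = 1.296879
f(1.296879) = -0.242138
r₄ = 1.296879 − (-0.242138)·(1.296879 − 1.220922) / (-0.242138 − (-0.509688)) = 1.296879 − (-0.018392)/(0.267550) = 1.365621

1.2209, 1.2969, 1.3656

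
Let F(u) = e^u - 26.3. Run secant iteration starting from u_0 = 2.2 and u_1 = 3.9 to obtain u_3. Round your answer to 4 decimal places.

3.1686

F(2.2) = -17.274987, F(3.9) = 23.102449
u_2 = 3.900000 − 23.102449·(3.900000 − 2.200000) / (23.102449 − (-17.274987)) = 3.900000 − (39.274163)/(40.377436) = 2.927324
F(2.927324) = -7.622418
u_3 = 2.927324 − (-7.622418)·(2.927324 − 3.900000) / (-7.622418 − 23.102449) = 2.927324 − (7.414143)/(-30.724867) = 3.168632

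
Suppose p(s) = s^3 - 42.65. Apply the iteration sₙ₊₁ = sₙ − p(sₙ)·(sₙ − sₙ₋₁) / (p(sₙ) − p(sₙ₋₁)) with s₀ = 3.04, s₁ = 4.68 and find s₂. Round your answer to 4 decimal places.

3.3608

p(3.04) = -14.555536, p(4.68) = 59.853232
s₂ = 4.680000 − 59.853232·(4.680000 − 3.040000) / (59.853232 − (-14.555536)) = 4.680000 − (98.159300)/(74.408768) = 3.360810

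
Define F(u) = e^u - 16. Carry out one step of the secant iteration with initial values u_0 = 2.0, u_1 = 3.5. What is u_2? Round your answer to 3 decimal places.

2.502

F(2.0) = -8.61094, F(3.5) = 17.11545
u_2 = 3.50000 − 17.11545·(3.50000 − 2.00000) / (17.11545 − (-8.61094)) = 3.50000 − (25.67318)/(25.72640) = 2.50207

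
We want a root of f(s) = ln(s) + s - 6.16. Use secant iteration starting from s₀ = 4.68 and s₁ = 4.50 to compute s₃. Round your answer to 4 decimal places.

4.6279

f(4.68) = 0.063298, f(4.50) = -0.155923
s₂ = 4.500000 − (-0.155923)·(4.500000 − 4.680000) / (-0.155923 − 0.063298) = 4.500000 − (0.028066)/(-0.219221) = 4.628027
f(4.628027) = 0.000157
s₃ = 4.628027 − 0.000157·(4.628027 − 4.500000) / (0.000157 − (-0.155923)) = 4.628027 − (0.000020)/(0.156080) = 4.627898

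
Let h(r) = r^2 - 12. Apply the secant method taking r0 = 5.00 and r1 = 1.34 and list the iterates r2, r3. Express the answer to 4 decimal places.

h(5.00) = 13.000000, h(1.34) = -10.204400
r2 = 1.340000 − (-10.204400)·(1.340000 − 5.000000) / (-10.204400 − 13.000000) = 1.340000 − (37.348104)/(-23.204400) = 2.949527
h(2.949527) = -3.300292
r3 = 2.949527 − (-3.300292)·(2.949527 − 1.340000) / (-3.300292 − (-10.204400)) = 2.949527 − (-5.311908)/(6.904108) = 3.718910

2.9495, 3.7189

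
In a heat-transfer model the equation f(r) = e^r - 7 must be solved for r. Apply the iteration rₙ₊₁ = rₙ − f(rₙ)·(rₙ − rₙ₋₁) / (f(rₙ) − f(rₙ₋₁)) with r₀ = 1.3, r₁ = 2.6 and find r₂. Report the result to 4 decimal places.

1.7421

f(1.3) = -3.330703, f(2.6) = 6.463738
r₂ = 2.600000 − 6.463738·(2.600000 − 1.300000) / (6.463738 − (-3.330703)) = 2.600000 − (8.402859)/(9.794441) = 1.742079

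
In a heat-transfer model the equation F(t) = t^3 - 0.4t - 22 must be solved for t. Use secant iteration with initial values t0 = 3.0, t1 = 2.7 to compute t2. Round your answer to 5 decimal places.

F(3.0) = 3.8000000, F(2.7) = -3.3970000
t2 = 2.7000000 − (-3.3970000)·(2.7000000 − 3.0000000) / (-3.3970000 − 3.8000000) = 2.7000000 − (1.0191000)/(-7.1970000) = 2.8416007

2.84160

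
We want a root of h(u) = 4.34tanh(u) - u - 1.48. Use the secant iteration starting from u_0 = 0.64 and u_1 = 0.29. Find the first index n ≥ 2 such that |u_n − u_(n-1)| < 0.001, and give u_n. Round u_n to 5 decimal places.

n = 5, u_n = 0.48947

h(0.64) = 0.3316641, h(0.29) = -0.5455349
u_2 = 0.2900000 − (-0.5455349)·(-0.3500000)/(-0.8771990) = 0.5076669;  |Δ| = 0.2176669
h(0.5076669) = 0.0439973
u_3 = 0.5076669 − 0.0439973·(0.2176669)/(0.5895322) = 0.4914223;  |Δ| = 0.0162447
h(0.4914223) = 0.0047730
u_4 = 0.4914223 − 0.0047730·(-0.0162447)/(-0.0392243) = 0.4894455;  |Δ| = 0.0019767
h(0.4894455) = -0.0000566
u_5 = 0.4894455 − (-0.0000566)·(-0.0019767)/(-0.0048297) = 0.4894687;  |Δ| = 0.0000232
|u_5 − u_4| = 0.0000232 < 0.001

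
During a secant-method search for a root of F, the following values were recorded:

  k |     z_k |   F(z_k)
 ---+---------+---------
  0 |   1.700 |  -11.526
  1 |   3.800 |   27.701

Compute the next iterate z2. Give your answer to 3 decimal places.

z2 = 3.800 − 27.701·(3.800 − 1.700) / (27.701 − (-11.526))
   = 3.800 − (58.17210)/(39.22700) = 2.31704

2.317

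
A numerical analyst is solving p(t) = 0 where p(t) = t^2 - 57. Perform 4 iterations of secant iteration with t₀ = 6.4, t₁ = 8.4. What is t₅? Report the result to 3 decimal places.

p(6.4) = -16.04000, p(8.4) = 13.56000
t₂ = 8.40000 − 13.56000·(8.40000 − 6.40000) / (13.56000 − (-16.04000)) = 8.40000 − (27.12000)/(29.60000) = 7.48378
p(7.48378) = -0.99298
t₃ = 7.48378 − (-0.99298)·(7.48378 − 8.40000) / (-0.99298 − 13.56000) = 7.48378 − (0.90978)/(-14.55298) = 7.54630
p(7.54630) = -0.05337
t₄ = 7.54630 − (-0.05337)·(7.54630 − 7.48378) / (-0.05337 − (-0.99298)) = 7.54630 − (-0.00334)/(0.93961) = 7.54985
p(7.54985) = 0.00023
t₅ = 7.54985 − 0.00023·(7.54985 − 7.54630) / (0.00023 − (-0.05337)) = 7.54985 − (0.00000)/(0.05360) = 7.54983

7.550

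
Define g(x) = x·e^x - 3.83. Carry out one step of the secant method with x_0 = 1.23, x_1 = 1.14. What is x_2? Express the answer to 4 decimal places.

1.1771

g(1.23) = 0.378112, g(1.14) = -0.265484
x_2 = 1.140000 − (-0.265484)·(1.140000 − 1.230000) / (-0.265484 − 0.378112) = 1.140000 − (0.023894)/(-0.643596) = 1.177125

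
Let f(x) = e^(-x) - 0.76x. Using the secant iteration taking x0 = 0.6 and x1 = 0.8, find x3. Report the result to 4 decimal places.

f(0.6) = 0.092812, f(0.8) = -0.158671
x2 = 0.800000 − (-0.158671)·(0.800000 − 0.600000) / (-0.158671 − 0.092812) = 0.800000 − (-0.031734)/(-0.251483) = 0.673812
f(0.673812) = -0.002335
x3 = 0.673812 − (-0.002335)·(0.673812 − 0.800000) / (-0.002335 − (-0.158671)) = 0.673812 − (0.000295)/(0.156336) = 0.671927

0.6719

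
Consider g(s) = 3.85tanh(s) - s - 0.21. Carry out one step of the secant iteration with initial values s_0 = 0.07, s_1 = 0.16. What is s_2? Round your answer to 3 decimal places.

g(0.07) = -0.01094, g(0.16) = 0.24080
s_2 = 0.16000 − 0.24080·(0.16000 − 0.07000) / (0.24080 − (-0.01094)) = 0.16000 − (0.02167)/(0.25174) = 0.07391

0.074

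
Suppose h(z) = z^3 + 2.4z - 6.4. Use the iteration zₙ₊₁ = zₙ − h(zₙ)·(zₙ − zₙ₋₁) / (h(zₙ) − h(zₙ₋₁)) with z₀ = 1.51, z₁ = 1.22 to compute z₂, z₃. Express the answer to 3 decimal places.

1.427, 1.436

h(1.51) = 0.66695, h(1.22) = -1.65615
z₂ = 1.22000 − (-1.65615)·(1.22000 − 1.51000) / (-1.65615 − 0.66695) = 1.22000 − (0.48028)/(-2.32310) = 1.42674
h(1.42674) = -0.07155
z₃ = 1.42674 − (-0.07155)·(1.42674 − 1.22000) / (-0.07155 − (-1.65615)) = 1.42674 − (-0.01479)/(1.58460) = 1.43608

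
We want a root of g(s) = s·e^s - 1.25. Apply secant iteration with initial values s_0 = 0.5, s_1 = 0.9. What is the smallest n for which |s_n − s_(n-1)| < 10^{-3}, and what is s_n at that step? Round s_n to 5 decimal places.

g(0.5) = -0.4256394, g(0.9) = 0.9636428
s_2 = 0.9000000 − 0.9636428·(0.4000000)/(1.3892822) = 0.6225494;  |Δ| = 0.2774506
g(0.6225494) = -0.0897712
s_3 = 0.6225494 − (-0.0897712)·(-0.2774506)/(-1.0534140) = 0.6461936;  |Δ| = 0.0236442
g(0.6461936) = -0.0168925
s_4 = 0.6461936 − (-0.0168925)·(0.0236442)/(0.0728788) = 0.6516740;  |Δ| = 0.0054804
g(0.6516740) = 0.0003997
s_5 = 0.6516740 − 0.0003997·(0.0054804)/(0.0172921) = 0.6515474;  |Δ| = 0.0001267
|s_5 − s_4| = 0.0001267 < 10^{-3}

n = 5, s_n = 0.65155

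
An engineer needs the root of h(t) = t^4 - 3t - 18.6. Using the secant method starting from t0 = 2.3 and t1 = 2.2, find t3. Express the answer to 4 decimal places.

h(2.3) = 2.484100, h(2.2) = -1.774400
t2 = 2.200000 − (-1.774400)·(2.200000 − 2.300000) / (-1.774400 − 2.484100) = 2.200000 − (0.177440)/(-4.258500) = 2.241667
h(2.241667) = -0.073652
t3 = 2.241667 − (-0.073652)·(2.241667 − 2.200000) / (-0.073652 − (-1.774400)) = 2.241667 − (-0.003069)/(1.700748) = 2.243472

2.2435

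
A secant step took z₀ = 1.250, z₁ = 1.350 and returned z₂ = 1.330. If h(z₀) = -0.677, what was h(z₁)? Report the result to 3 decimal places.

0.169

The secant line through (1.250, -0.677) and (1.350, h(z₁)) crosses zero at z₂ = 1.330.
So (1.250, -0.677), (1.350, h(z₁)), (1.330, 0) are collinear:
h(z₁) = -0.677 · (1.350 − 1.330) / (1.250 − 1.330) = -0.677 · (0.02000)/(-0.08000) = 0.16925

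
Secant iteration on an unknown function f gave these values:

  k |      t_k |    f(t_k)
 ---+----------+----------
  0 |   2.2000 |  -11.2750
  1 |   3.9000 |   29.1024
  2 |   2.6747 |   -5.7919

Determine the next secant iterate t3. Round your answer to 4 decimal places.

t3 = 2.6747 − (-5.7919)·(2.6747 − 3.9000) / (-5.7919 − 29.1024)
   = 2.6747 − (7.096815)/(-34.894300) = 2.878080

2.8781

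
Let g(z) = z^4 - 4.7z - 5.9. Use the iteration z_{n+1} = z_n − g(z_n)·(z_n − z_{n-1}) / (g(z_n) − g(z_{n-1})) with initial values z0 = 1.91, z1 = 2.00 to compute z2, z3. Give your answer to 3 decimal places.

g(1.91) = -1.56837, g(2.00) = 0.70000
z2 = 2.00000 − 0.70000·(2.00000 − 1.91000) / (0.70000 − (-1.56837)) = 2.00000 − (0.06300)/(2.26837) = 1.97223
g(1.97223) = -0.03987
z3 = 1.97223 − (-0.03987)·(1.97223 − 2.00000) / (-0.03987 − 0.70000) = 1.97223 − (0.00111)/(-0.73987) = 1.97372

1.972, 1.974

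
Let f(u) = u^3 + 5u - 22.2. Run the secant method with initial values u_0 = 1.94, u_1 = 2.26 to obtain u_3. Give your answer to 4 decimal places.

f(1.94) = -5.198616, f(2.26) = 0.643176
u_2 = 2.260000 − 0.643176·(2.260000 − 1.940000) / (0.643176 − (-5.198616)) = 2.260000 − (0.205816)/(5.841792) = 2.224768
f(2.224768) = -0.064459
u_3 = 2.224768 − (-0.064459)·(2.224768 − 2.260000) / (-0.064459 − 0.643176) = 2.224768 − (0.002271)/(-0.707635) = 2.227978

2.2280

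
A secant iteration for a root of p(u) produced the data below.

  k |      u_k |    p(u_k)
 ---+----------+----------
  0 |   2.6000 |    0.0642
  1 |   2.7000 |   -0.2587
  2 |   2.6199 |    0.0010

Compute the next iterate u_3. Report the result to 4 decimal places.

u_3 = 2.6199 − 0.0010·(2.6199 − 2.7000) / (0.0010 − (-0.2587))
   = 2.6199 − (-0.000080)/(0.259700) = 2.620208

2.6202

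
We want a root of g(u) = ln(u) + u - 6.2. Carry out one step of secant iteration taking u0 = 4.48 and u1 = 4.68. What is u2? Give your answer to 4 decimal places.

4.6609

g(4.48) = -0.220377, g(4.68) = 0.023298
u2 = 4.680000 − 0.023298·(4.680000 − 4.480000) / (0.023298 − (-0.220377)) = 4.680000 − (0.004660)/(0.243675) = 4.660878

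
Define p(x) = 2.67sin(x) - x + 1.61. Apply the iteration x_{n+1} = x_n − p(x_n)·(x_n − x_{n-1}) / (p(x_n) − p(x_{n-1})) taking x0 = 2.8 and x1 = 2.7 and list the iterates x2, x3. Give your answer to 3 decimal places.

2.715, 2.715

p(2.8) = -0.29558, p(2.7) = 0.05110
x2 = 2.70000 − 0.05110·(2.70000 − 2.80000) / (0.05110 − (-0.29558)) = 2.70000 − (-0.00511)/(0.34669) = 2.71474
p(2.71474) = 0.00066
x3 = 2.71474 − 0.00066·(2.71474 − 2.70000) / (0.00066 − 0.05110) = 2.71474 − (0.00001)/(-0.05045) = 2.71493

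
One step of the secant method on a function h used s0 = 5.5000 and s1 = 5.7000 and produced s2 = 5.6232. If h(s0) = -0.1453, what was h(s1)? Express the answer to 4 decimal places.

The secant line through (5.5000, -0.1453) and (5.7000, h(s1)) crosses zero at s2 = 5.6232.
So (5.5000, -0.1453), (5.7000, h(s1)), (5.6232, 0) are collinear:
h(s1) = -0.1453 · (5.7000 − 5.6232) / (5.5000 − 5.6232) = -0.1453 · (0.076800)/(-0.123200) = 0.090577

0.0906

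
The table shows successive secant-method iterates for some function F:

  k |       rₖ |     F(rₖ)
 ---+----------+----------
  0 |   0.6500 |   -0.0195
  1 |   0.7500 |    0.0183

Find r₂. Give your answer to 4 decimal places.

r₂ = 0.7500 − 0.0183·(0.7500 − 0.6500) / (0.0183 − (-0.0195))
   = 0.7500 − (0.001830)/(0.037800) = 0.701587

0.7016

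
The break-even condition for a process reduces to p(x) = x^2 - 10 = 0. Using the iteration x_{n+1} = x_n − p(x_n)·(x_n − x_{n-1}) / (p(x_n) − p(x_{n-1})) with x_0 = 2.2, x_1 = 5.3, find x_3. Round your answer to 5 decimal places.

3.09067

p(2.2) = -5.1600000, p(5.3) = 18.0900000
x_2 = 5.3000000 − 18.0900000·(5.3000000 − 2.2000000) / (18.0900000 − (-5.1600000)) = 5.3000000 − (56.0790000)/(23.2500000) = 2.8880000
p(2.8880000) = -1.6594560
x_3 = 2.8880000 − (-1.6594560)·(2.8880000 − 5.3000000) / (-1.6594560 − 18.0900000) = 2.8880000 − (4.0026079)/(-19.7494560) = 3.0906693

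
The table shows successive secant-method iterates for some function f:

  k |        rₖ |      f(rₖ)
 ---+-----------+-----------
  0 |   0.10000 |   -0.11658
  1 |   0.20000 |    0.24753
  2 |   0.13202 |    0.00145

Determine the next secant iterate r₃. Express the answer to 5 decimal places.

r₃ = 0.13202 − 0.00145·(0.13202 − 0.20000) / (0.00145 − 0.24753)
   = 0.13202 − (-0.0000986)/(-0.2460800) = 0.1316194

0.13162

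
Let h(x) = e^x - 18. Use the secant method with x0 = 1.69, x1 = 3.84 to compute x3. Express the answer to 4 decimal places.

2.6598

h(1.69) = -12.580519, h(3.84) = 28.525474
x2 = 3.840000 − 28.525474·(3.840000 − 1.690000) / (28.525474 − (-12.580519)) = 3.840000 − (61.329770)/(41.105994) = 2.348009
h(2.348009) = -7.535286
x3 = 2.348009 − (-7.535286)·(2.348009 − 3.840000) / (-7.535286 − 28.525474) = 2.348009 − (11.242578)/(-36.060760) = 2.659777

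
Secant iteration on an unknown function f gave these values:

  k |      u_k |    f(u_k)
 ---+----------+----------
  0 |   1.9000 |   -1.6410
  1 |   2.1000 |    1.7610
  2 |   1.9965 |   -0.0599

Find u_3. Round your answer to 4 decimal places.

1.9999

u_3 = 1.9965 − (-0.0599)·(1.9965 − 2.1000) / (-0.0599 − 1.7610)
   = 1.9965 − (0.006200)/(-1.820900) = 1.999905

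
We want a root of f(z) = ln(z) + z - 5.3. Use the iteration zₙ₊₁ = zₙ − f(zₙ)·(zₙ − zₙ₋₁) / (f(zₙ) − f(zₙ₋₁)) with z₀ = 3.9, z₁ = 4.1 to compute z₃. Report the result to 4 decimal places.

3.9311

f(3.9) = -0.039023, f(4.1) = 0.210987
z₂ = 4.100000 − 0.210987·(4.100000 − 3.900000) / (0.210987 − (-0.039023)) = 4.100000 − (0.042197)/(0.250010) = 3.931217
f(3.931217) = 0.000167
z₃ = 3.931217 − 0.000167·(3.931217 − 4.100000) / (0.000167 − 0.210987) = 3.931217 − (-0.000028)/(-0.210820) = 3.931084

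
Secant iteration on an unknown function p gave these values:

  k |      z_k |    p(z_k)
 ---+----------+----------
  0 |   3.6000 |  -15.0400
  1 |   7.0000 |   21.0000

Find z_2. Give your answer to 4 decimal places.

z_2 = 7.0000 − 21.0000·(7.0000 − 3.6000) / (21.0000 − (-15.0400))
   = 7.0000 − (71.400000)/(36.040000) = 5.018868

5.0189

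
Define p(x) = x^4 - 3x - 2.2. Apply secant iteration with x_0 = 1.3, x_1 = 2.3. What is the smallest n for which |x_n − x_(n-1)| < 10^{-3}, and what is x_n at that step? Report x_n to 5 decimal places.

n = 7, x_n = 1.63215

p(1.3) = -3.2439000, p(2.3) = 18.8841000
x_2 = 2.3000000 − 18.8841000·(1.0000000)/(22.1280000) = 1.4465971;  |Δ| = 0.8534029
p(1.4465971) = -2.1606361
x_3 = 1.4465971 − (-2.1606361)·(-0.8534029)/(-21.0447361) = 1.5342149;  |Δ| = 0.0876178
p(1.5342149) = -1.2621984
x_4 = 1.5342149 − (-1.2621984)·(0.0876178)/(0.8984377) = 1.6573075;  |Δ| = 0.1230926
p(1.6573075) = 0.3722628
x_5 = 1.6573075 − 0.3722628·(0.1230926)/(1.6344613) = 1.6292720;  |Δ| = 0.0280354
p(1.6292720) = -0.0413004
x_6 = 1.6292720 − (-0.0413004)·(-0.0280354)/(-0.4135632) = 1.6320718;  |Δ| = 0.0027998
p(1.6320718) = -0.0011396
x_7 = 1.6320718 − (-0.0011396)·(0.0027998)/(0.0401609) = 1.6321512;  |Δ| = 0.0000794
|x_7 − x_6| = 0.0000794 < 10^{-3}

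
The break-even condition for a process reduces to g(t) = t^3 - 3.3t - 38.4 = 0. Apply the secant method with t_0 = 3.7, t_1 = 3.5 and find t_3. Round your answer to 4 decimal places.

g(3.7) = 0.043000, g(3.5) = -7.075000
t_2 = 3.500000 − (-7.075000)·(3.500000 − 3.700000) / (-7.075000 − 0.043000) = 3.500000 − (1.415000)/(-7.118000) = 3.698792
g(3.698792) = -0.002618
t_3 = 3.698792 − (-0.002618)·(3.698792 − 3.500000) / (-0.002618 − (-7.075000)) = 3.698792 − (-0.000520)/(7.072382) = 3.698865

3.6989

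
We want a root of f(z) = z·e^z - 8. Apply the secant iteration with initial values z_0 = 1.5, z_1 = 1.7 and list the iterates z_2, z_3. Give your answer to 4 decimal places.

1.5989, 1.6054

f(1.5) = -1.277466, f(1.7) = 1.305711
z_2 = 1.700000 − 1.305711·(1.700000 − 1.500000) / (1.305711 − (-1.277466)) = 1.700000 − (0.261142)/(2.583177) = 1.598907
f(1.598907) = -0.089218
z_3 = 1.598907 − (-0.089218)·(1.598907 − 1.700000) / (-0.089218 − 1.305711) = 1.598907 − (0.009019)/(-1.394929) = 1.605372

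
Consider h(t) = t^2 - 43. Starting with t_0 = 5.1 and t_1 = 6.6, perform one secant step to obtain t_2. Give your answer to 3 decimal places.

6.552

h(5.1) = -16.99000, h(6.6) = 0.56000
t_2 = 6.60000 − 0.56000·(6.60000 − 5.10000) / (0.56000 − (-16.99000)) = 6.60000 − (0.84000)/(17.55000) = 6.55214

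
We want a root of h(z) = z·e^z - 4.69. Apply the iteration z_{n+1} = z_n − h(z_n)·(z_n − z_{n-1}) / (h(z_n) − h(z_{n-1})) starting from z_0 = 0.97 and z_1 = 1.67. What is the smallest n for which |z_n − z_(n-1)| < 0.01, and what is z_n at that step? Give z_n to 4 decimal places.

n = 5, z_n = 1.2904

h(0.97) = -2.131194, h(1.67) = 4.181320
z_2 = 1.670000 − 4.181320·(0.700000)/(6.312514) = 1.206330;  |Δ| = 0.463670
h(1.206330) = -0.659411
z_3 = 1.206330 − (-0.659411)·(-0.463670)/(-4.840731) = 1.269492;  |Δ| = 0.063162
h(1.269492) = -0.171825
z_4 = 1.269492 − (-0.171825)·(0.063162)/(0.487587) = 1.291750;  |Δ| = 0.022258
h(1.291750) = 0.010869
z_5 = 1.291750 − 0.010869·(0.022258)/(0.182694) = 1.290426;  |Δ| = 0.001324
|z_5 − z_4| = 0.001324 < 0.01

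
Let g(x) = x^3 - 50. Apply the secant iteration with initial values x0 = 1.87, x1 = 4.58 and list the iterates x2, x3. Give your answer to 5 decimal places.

g(1.87) = -43.4607970, g(4.58) = 46.0719120
x2 = 4.5800000 − 46.0719120·(4.5800000 − 1.8700000) / (46.0719120 − (-43.4607970)) = 4.5800000 − (124.8548815)/(89.5327090) = 3.1854830
g(3.1854830) = -17.6759411
x3 = 3.1854830 − (-17.6759411)·(3.1854830 − 4.5800000) / (-17.6759411 − 46.0719120) = 3.1854830 − (24.6493997)/(-63.7478531) = 3.5721533

3.18548, 3.57215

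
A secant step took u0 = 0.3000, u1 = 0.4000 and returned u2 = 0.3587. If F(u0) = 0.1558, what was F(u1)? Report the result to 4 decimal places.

-0.1096

The secant line through (0.3000, 0.1558) and (0.4000, F(u1)) crosses zero at u2 = 0.3587.
So (0.3000, 0.1558), (0.4000, F(u1)), (0.3587, 0) are collinear:
F(u1) = 0.1558 · (0.4000 − 0.3587) / (0.3000 − 0.3587) = 0.1558 · (0.041300)/(-0.058700) = -0.109617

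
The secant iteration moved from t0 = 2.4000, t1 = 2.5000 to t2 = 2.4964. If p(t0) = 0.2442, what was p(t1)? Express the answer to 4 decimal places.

The secant line through (2.4000, 0.2442) and (2.5000, p(t1)) crosses zero at t2 = 2.4964.
So (2.4000, 0.2442), (2.5000, p(t1)), (2.4964, 0) are collinear:
p(t1) = 0.2442 · (2.5000 − 2.4964) / (2.4000 − 2.4964) = 0.2442 · (0.003600)/(-0.096400) = -0.009120

-0.0091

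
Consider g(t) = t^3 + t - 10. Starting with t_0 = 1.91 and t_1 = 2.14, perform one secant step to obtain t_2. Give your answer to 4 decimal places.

1.9943

g(1.91) = -1.122129, g(2.14) = 1.940344
t_2 = 2.140000 − 1.940344·(2.140000 − 1.910000) / (1.940344 − (-1.122129)) = 2.140000 − (0.446279)/(3.062473) = 1.994275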